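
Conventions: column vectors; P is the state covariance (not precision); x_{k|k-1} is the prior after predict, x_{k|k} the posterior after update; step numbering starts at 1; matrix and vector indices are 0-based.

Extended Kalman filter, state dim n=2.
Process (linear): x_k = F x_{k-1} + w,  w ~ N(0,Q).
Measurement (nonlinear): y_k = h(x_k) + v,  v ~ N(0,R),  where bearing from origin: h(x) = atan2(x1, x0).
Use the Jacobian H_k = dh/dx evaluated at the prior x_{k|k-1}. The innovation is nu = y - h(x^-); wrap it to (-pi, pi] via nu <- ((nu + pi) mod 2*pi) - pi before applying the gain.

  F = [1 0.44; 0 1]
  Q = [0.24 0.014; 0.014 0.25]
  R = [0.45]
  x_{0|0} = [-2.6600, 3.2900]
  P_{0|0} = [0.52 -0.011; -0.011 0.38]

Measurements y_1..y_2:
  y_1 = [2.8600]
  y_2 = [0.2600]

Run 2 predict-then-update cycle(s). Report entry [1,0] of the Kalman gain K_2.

K[1,0] = -0.2647

step 1: x^-=[-1.2124, 3.2900]  P^-=[0.8239 0.1702; 0.1702 0.6300]  H_jac=[-0.2676 -0.0986]  S=[0.5241]  K=[-0.4527; -0.2054]  nu=[0.9361]  x^+=[-1.6362, 3.0977]  P^+=[0.7165 0.1215; 0.1215 0.6079]
step 2: x^-=[-0.2732, 3.0977]  P^-=[1.1810 0.4029; 0.4029 0.8579]  H_jac=[-0.3203 -0.0283]  S=[0.5792]  K=[-0.6729; -0.2647]  nu=[-1.3988]  x^+=[0.6680, 3.4679]  P^+=[0.9188 0.2998; 0.2998 0.8173]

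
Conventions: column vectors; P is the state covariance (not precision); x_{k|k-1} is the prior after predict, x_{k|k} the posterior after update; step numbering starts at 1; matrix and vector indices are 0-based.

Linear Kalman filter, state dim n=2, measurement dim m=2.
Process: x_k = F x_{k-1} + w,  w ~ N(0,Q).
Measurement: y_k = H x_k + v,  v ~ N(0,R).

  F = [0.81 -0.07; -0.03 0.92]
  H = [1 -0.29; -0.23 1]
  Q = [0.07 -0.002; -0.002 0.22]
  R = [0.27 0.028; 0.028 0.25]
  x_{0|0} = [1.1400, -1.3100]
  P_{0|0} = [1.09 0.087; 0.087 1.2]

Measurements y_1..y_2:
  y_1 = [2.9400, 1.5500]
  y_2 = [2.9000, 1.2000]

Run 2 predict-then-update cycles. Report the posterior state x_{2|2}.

step 1: x^-=[1.0151, -1.2394]  P^-=[0.7812 -0.0408; -0.0408 1.2319]  S=[1.1784 -0.5524; -0.5524 1.5419]  K=[0.7282 0.1179; 0.0476 0.8220]  nu=[1.5655, 3.0229]  x^+=[2.5115, 1.3200]  P^+=[0.2297 0.1027; 0.1027 0.2305]
step 2: x^-=[1.9420, 1.1391]  P^-=[0.2102 0.0543; 0.0543 0.4096]  S=[0.4831 -0.0812; -0.0812 0.6457]  K=[0.4127 0.0611; -0.0307 0.6111]  nu=[1.2884, 0.5076]  x^+=[2.5047, 1.4097]  P^+=[0.1296 0.0566; 0.0566 0.1649]

x_post = [2.5047, 1.4097]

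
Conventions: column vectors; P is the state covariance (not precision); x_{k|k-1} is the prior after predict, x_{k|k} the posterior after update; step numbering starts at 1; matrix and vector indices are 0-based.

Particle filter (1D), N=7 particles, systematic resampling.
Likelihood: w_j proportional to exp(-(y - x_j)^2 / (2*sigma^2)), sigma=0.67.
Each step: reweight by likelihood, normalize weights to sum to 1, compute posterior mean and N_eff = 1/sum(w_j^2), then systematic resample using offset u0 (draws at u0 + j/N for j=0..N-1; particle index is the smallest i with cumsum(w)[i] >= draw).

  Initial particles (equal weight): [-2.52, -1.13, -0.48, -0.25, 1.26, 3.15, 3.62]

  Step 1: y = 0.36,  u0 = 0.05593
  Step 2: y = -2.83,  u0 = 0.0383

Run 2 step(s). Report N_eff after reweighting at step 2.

N_eff = 3.6222

step 1: w=[0.0001, 0.0525, 0.2836, 0.4112, 0.2525, 0.0001, 0.0000]  mean=0.0201  Neff=3.1641  idx=[2, 2, 3, 3, 3, 4, 4]
step 2: w=[0.3511, 0.3511, 0.0993, 0.0993, 0.0993, 0.0000, 0.0000]  mean=-0.4115  Neff=3.6222  idx=[0, 0, 0, 1, 1, 2, 3]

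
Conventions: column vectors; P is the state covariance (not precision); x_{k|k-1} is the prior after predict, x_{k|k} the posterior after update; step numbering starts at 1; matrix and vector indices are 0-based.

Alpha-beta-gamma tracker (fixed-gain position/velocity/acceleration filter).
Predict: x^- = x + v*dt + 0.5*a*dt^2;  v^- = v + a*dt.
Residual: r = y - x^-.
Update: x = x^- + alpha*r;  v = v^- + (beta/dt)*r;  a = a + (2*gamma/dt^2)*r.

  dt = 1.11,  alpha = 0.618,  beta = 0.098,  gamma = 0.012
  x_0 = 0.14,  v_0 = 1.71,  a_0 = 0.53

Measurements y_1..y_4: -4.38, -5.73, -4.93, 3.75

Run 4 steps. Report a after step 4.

a_post = 0.3186

step 1: x_pred=2.3646  r=-6.7446  x^+=-1.8036  v^+=1.7028  a^+=0.3986
step 2: x_pred=0.3322  r=-6.0622  x^+=-3.4143  v^+=1.6101  a^+=0.2805
step 3: x_pred=-1.4542  r=-3.4758  x^+=-3.6023  v^+=1.6146  a^+=0.2128
step 4: x_pred=-1.6789  r=5.4289  x^+=1.6762  v^+=2.3302  a^+=0.3186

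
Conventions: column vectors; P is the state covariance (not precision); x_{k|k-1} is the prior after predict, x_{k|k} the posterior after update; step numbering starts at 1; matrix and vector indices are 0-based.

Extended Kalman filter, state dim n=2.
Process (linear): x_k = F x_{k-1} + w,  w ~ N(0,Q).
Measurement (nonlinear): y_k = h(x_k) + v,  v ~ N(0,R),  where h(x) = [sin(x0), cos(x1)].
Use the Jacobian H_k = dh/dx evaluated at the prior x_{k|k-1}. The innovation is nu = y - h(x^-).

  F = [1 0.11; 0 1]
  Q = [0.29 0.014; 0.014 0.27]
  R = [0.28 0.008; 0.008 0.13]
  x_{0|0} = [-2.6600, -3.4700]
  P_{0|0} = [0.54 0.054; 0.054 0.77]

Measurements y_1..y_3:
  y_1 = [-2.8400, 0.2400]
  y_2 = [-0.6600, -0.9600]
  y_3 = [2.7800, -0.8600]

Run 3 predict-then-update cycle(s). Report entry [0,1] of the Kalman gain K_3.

K[0,1] = -0.0604

step 1: x^-=[-3.0417, -3.4700]  P^-=[0.8512 0.1527; 0.1527 1.0400]  H_jac=[-0.9950 0.0000; 0.0000 -0.3225]  S=[1.1227 0.0570; 0.0570 0.2382]  K=[-0.7530 -0.0266; -0.0646 -1.3928]  nu=[-2.7403, 1.1866]  x^+=[-1.0097, -4.9456]  P^+=[0.2121 0.0294; 0.0294 0.5630]
step 2: x^-=[-1.5537, -4.9456]  P^-=[0.5154 0.1053; 0.1053 0.8330]  H_jac=[0.0171 0.0000; 0.0000 -0.9729]  S=[0.2801 0.0063; 0.0063 0.9185]  K=[0.0339 -0.1118; 0.0261 -0.8825]  nu=[0.3399, -1.1911]  x^+=[-1.4091, -3.8855]  P^+=[0.5036 0.0147; 0.0147 0.1177]
step 3: x^-=[-1.8365, -3.8855]  P^-=[0.7983 0.0416; 0.0416 0.3877]  H_jac=[-0.2626 0.0000; 0.0000 -0.6772]  S=[0.3350 0.0154; 0.0154 0.3078]  K=[-0.6229 -0.0604; 0.0066 -0.8533]  nu=[3.7449, -0.1242]  x^+=[-4.1616, -3.7548]  P^+=[0.6660 0.0189; 0.0189 0.1637]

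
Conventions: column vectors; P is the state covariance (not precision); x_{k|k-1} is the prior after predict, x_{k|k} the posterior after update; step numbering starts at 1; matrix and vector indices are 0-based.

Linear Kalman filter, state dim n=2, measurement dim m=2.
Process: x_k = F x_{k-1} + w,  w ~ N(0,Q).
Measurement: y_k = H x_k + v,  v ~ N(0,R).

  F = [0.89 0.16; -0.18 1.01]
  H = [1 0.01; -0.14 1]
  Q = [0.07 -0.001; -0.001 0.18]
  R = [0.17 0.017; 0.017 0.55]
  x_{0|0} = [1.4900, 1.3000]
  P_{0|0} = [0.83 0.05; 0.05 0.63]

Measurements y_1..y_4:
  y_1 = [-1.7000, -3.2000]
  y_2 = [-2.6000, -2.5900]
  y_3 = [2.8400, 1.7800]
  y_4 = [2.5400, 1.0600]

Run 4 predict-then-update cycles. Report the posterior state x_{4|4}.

x_post = [1.3226, 0.6959]

step 1: x^-=[1.5341, 1.0448]  P^-=[0.7578 0.0113; 0.0113 0.8314]  S=[0.9281 -0.0694; -0.0694 1.3931]  K=[0.8146 -0.0274; 0.0660 0.5990]  nu=[-3.2445, -4.0300]  x^+=[-0.9984, -1.5831]  P^+=[0.1378 0.0181; 0.0181 0.3331]
step 2: x^-=[-1.1419, -1.4193]  P^-=[0.1928 0.0465; 0.0465 0.5177]  S=[0.3638 0.0416; 0.0416 1.0584]  K=[0.5316 -0.0025; 0.0871 0.4795]  nu=[-1.4440, -1.3306]  x^+=[-1.9062, -2.1831]  P^+=[0.0901 0.0203; 0.0203 0.2681]
step 3: x^-=[-2.0458, -1.8619]  P^-=[0.1540 0.0455; 0.0455 0.4490]  S=[0.3250 0.0454; 0.0454 0.9893]  K=[0.4750 0.0024; 0.0920 0.4432]  nu=[4.9044, 3.3554]  x^+=[0.2921, 0.0765]  P^+=[0.0806 0.0207; 0.0207 0.2482]
step 4: x^-=[0.2722, 0.0247]  P^-=[0.1461 0.0442; 0.0442 0.4283]  S=[0.3170 0.0450; 0.0450 0.9688]  K=[0.4618 0.0031; 0.0917 0.4314]  nu=[2.2676, 1.0734]  x^+=[1.3226, 0.6959]  P^+=[0.0783 0.0205; 0.0205 0.2417]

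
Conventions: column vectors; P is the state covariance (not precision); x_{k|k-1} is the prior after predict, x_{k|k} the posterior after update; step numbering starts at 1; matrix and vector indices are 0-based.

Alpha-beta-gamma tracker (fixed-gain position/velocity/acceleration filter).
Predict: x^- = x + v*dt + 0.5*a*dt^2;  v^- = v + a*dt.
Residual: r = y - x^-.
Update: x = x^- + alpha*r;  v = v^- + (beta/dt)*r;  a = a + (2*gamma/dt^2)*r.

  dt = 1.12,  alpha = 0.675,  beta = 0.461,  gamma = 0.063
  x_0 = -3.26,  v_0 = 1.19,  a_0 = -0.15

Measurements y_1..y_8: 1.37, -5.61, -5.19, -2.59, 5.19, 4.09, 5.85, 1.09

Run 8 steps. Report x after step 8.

step 1: x_pred=-2.0213  r=3.3913  x^+=0.2678  v^+=2.4179  a^+=0.1906
step 2: x_pred=3.0954  r=-8.7054  x^+=-2.7807  v^+=-0.9518  a^+=-0.6838
step 3: x_pred=-4.2756  r=-0.9144  x^+=-4.8928  v^+=-2.0940  a^+=-0.7756
step 4: x_pred=-7.7246  r=5.1346  x^+=-4.2587  v^+=-0.8493  a^+=-0.2599
step 5: x_pred=-5.3729  r=10.5629  x^+=1.7570  v^+=3.2074  a^+=0.8011
step 6: x_pred=5.8518  r=-1.7618  x^+=4.6626  v^+=3.3795  a^+=0.6242
step 7: x_pred=8.8391  r=-2.9891  x^+=6.8215  v^+=2.8482  a^+=0.3239
step 8: x_pred=10.2146  r=-9.1246  x^+=4.0555  v^+=-0.5448  a^+=-0.5926

x_post = 4.0555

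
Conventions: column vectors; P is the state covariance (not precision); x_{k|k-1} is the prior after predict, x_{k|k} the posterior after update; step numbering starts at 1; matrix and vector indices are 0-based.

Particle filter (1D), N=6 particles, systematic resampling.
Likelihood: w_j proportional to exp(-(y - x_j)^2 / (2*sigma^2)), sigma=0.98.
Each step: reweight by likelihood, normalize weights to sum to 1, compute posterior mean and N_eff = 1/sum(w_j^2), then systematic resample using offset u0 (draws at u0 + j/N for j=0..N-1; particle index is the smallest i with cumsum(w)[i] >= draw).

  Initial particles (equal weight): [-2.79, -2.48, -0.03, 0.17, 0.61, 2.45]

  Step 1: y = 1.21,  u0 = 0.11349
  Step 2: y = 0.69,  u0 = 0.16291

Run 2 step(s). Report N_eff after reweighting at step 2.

N_eff = 5.3352

step 1: w=[0.0001, 0.0004, 0.1954, 0.2478, 0.3608, 0.1954]  mean=0.7340  Neff=3.7313  idx=[2, 3, 4, 4, 4, 5]
step 2: w=[0.1583, 0.1802, 0.2067, 0.2067, 0.2067, 0.0413]  mean=0.5055  Neff=5.3352  idx=[1, 1, 2, 3, 4, 5]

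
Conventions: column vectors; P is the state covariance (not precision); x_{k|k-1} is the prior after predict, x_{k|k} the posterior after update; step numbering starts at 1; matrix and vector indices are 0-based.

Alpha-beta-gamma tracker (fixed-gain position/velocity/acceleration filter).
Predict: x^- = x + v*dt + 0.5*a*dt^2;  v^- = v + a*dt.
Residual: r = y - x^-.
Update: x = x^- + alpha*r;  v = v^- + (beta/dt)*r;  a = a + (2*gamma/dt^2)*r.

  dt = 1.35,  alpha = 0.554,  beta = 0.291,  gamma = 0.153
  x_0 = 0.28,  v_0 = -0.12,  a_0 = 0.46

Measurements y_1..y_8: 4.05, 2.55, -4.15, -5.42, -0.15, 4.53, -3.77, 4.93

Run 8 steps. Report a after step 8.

a_post = 2.5818

step 1: x_pred=0.5372  r=3.5128  x^+=2.4833  v^+=1.2582  a^+=1.0498
step 2: x_pred=5.1385  r=-2.5885  x^+=3.7045  v^+=2.1175  a^+=0.6152
step 3: x_pred=7.1237  r=-11.2737  x^+=0.8781  v^+=0.5179  a^+=-1.2777
step 4: x_pred=0.4129  r=-5.8329  x^+=-2.8185  v^+=-2.4643  a^+=-2.2570
step 5: x_pred=-8.2020  r=8.0520  x^+=-3.7412  v^+=-3.7756  a^+=-0.9051
step 6: x_pred=-9.6630  r=14.1930  x^+=-1.8001  v^+=-1.9381  a^+=1.4779
step 7: x_pred=-3.0697  r=-0.7003  x^+=-3.4577  v^+=-0.0938  a^+=1.3604
step 8: x_pred=-2.3447  r=7.2747  x^+=1.6855  v^+=3.3108  a^+=2.5818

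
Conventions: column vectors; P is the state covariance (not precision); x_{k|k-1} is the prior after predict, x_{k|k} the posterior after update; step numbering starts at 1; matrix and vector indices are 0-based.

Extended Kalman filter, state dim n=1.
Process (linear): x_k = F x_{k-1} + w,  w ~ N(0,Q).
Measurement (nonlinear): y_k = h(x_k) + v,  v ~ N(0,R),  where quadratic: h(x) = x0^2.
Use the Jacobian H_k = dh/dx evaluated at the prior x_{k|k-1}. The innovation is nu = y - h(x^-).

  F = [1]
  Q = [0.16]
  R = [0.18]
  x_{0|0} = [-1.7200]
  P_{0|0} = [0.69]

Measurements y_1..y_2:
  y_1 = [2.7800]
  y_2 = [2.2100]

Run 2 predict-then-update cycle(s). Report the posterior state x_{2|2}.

step 1: x^-=[-1.7200]  P^-=[0.8500]  H_jac=[-3.4400]  S=[10.2386]  K=[-0.2856]  nu=[-0.1784]  x^+=[-1.6691]  P^+=[0.0149]
step 2: x^-=[-1.6691]  P^-=[0.1749]  H_jac=[-3.3381]  S=[2.1294]  K=[-0.2742]  nu=[-0.5757]  x^+=[-1.5112]  P^+=[0.0148]

x_post = [-1.5112]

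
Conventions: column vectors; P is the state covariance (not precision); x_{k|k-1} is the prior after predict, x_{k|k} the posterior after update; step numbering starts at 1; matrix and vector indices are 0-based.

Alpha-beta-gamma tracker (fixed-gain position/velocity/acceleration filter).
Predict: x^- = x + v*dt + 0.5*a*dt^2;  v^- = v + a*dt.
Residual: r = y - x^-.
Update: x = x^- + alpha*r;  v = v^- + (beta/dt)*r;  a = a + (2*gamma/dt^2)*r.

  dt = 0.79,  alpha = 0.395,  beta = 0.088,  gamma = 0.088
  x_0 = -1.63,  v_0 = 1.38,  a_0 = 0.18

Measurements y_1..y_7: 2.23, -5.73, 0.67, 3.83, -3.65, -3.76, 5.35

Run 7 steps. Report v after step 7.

v_post = -3.0746

step 1: x_pred=-0.4836  r=2.7136  x^+=0.5883  v^+=1.8245  a^+=0.9453
step 2: x_pred=2.3246  r=-8.0546  x^+=-0.8570  v^+=1.6740  a^+=-1.3262
step 3: x_pred=0.0516  r=0.6184  x^+=0.2959  v^+=0.6952  a^+=-1.1518
step 4: x_pred=0.4857  r=3.3443  x^+=1.8067  v^+=0.1578  a^+=-0.2087
step 5: x_pred=1.8663  r=-5.5163  x^+=-0.3127  v^+=-0.6215  a^+=-1.7643
step 6: x_pred=-1.3542  r=-2.4058  x^+=-2.3045  v^+=-2.2833  a^+=-2.4428
step 7: x_pred=-4.8705  r=10.2205  x^+=-0.8334  v^+=-3.0746  a^+=0.4395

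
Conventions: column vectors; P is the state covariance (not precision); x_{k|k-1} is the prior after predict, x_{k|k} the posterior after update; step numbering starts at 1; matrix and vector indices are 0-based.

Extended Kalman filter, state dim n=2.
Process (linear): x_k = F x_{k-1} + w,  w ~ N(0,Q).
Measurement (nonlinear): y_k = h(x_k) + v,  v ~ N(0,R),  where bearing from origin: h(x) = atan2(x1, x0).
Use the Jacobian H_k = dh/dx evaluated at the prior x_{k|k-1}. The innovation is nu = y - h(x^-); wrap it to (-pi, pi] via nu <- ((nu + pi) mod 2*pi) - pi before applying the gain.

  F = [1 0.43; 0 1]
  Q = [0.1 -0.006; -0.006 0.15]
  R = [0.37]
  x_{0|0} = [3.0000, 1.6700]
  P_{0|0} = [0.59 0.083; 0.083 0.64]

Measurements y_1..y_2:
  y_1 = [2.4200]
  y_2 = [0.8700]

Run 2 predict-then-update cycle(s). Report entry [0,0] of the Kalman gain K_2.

step 1: x^-=[3.7181, 1.6700]  P^-=[0.8797 0.3522; 0.3522 0.7900]  H_jac=[-0.1005 0.2238]  S=[0.4026]  K=[-0.0239; 0.3512]  nu=[1.9978]  x^+=[3.6704, 2.3717]  P^+=[0.8795 0.3556; 0.3556 0.7403]
step 2: x^-=[4.6902, 2.3717]  P^-=[1.4222 0.6679; 0.6679 0.8903]  H_jac=[-0.0859 0.1698]  S=[0.3867]  K=[-0.0225; 0.2427]  nu=[0.4018]  x^+=[4.6812, 2.4692]  P^+=[1.4220 0.6700; 0.6700 0.8676]

K[0,0] = -0.0225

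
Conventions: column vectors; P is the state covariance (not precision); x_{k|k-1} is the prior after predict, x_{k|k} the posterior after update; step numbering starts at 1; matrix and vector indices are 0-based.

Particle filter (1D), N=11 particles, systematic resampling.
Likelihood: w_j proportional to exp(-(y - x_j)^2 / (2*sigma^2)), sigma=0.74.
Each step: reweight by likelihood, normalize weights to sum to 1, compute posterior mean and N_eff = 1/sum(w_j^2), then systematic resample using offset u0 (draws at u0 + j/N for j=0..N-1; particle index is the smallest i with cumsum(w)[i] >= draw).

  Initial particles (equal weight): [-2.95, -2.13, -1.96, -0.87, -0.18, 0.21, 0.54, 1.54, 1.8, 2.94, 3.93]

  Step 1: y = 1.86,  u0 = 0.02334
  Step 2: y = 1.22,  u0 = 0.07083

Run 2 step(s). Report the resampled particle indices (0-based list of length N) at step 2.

step 1: w=[0.0000, 0.0000, 0.0000, 0.0004, 0.0087, 0.0322, 0.0789, 0.3526, 0.3859, 0.1335, 0.0077]  mean=1.7080  Neff=3.3500  idx=[5, 6, 7, 7, 7, 8, 8, 8, 8, 8, 9]
step 2: w=[0.0523, 0.0871, 0.1210, 0.1210, 0.1210, 0.0977, 0.0977, 0.0977, 0.0977, 0.0977, 0.0089]  mean=1.5228  Neff=9.7960  idx=[1, 2, 2, 3, 4, 5, 6, 7, 8, 8, 9]

resampled_idx = [1, 2, 2, 3, 4, 5, 6, 7, 8, 8, 9]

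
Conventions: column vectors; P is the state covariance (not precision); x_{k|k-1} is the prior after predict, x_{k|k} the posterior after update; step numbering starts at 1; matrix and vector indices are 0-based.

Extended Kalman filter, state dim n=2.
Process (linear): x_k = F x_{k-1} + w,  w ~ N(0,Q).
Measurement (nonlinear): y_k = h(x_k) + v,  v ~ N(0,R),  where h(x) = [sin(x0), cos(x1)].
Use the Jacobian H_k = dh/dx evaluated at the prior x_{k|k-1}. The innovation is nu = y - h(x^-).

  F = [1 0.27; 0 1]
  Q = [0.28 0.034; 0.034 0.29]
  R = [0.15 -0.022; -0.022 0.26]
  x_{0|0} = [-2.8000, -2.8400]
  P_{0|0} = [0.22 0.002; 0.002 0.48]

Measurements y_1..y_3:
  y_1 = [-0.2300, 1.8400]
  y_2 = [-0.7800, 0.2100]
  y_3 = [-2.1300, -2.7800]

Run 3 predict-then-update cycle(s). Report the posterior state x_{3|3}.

step 1: x^-=[-3.5668, -2.8400]  P^-=[0.5361 0.1656; 0.1656 0.7700]  H_jac=[-0.9110 0.0000; 0.0000 0.2970]  S=[0.5949 -0.0668; -0.0668 0.3279]  K=[-0.8229 -0.0177; -0.1794 0.6609]  nu=[-0.6425, 2.7949]  x^+=[-3.0874, -0.8776]  P^+=[0.1351 0.0455; 0.0455 0.5918]
step 2: x^-=[-3.3244, -0.8776]  P^-=[0.4828 0.2393; 0.2393 0.8818]  H_jac=[-0.9833 0.0000; 0.0000 0.7692]  S=[0.6168 -0.2030; -0.2030 0.7817]  K=[-0.7568 0.0389; -0.1049 0.8404]  nu=[-0.9617, -0.4290]  x^+=[-2.6132, -1.1373]  P^+=[0.1163 0.0348; 0.0348 0.2871]
step 3: x^-=[-2.9202, -1.1373]  P^-=[0.4360 0.1463; 0.1463 0.5771]  H_jac=[-0.9756 0.0000; 0.0000 0.9075]  S=[0.5650 -0.1515; -0.1515 0.7352]  K=[-0.7457 0.0269; -0.0652 0.6988]  nu=[-1.9104, -3.2001]  x^+=[-1.5817, -3.2490]  P^+=[0.1153 0.0258; 0.0258 0.2018]

x_post = [-1.5817, -3.2490]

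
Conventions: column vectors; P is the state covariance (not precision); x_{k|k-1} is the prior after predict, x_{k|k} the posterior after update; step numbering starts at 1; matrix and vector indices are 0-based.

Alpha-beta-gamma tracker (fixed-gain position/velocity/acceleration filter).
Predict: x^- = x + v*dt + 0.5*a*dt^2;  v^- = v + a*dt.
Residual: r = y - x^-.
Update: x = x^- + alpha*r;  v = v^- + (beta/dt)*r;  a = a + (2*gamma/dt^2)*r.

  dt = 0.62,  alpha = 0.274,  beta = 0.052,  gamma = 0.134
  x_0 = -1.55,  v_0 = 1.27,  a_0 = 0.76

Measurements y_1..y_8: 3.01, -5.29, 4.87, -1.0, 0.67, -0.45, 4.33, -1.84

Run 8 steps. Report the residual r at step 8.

resid = 4.1955

step 1: x_pred=-0.6165  r=3.6265  x^+=0.3771  v^+=2.0454  a^+=3.2884
step 2: x_pred=2.2773  r=-7.5673  x^+=0.2039  v^+=3.4495  a^+=-1.9875
step 3: x_pred=1.9605  r=2.9095  x^+=2.7577  v^+=2.4613  a^+=0.0410
step 4: x_pred=4.2916  r=-5.2916  x^+=2.8417  v^+=2.0429  a^+=-3.6483
step 5: x_pred=3.4071  r=-2.7371  x^+=2.6571  v^+=-0.4486  a^+=-5.5565
step 6: x_pred=1.3110  r=-1.7610  x^+=0.8285  v^+=-4.0414  a^+=-6.7843
step 7: x_pred=-2.9811  r=7.3111  x^+=-0.9779  v^+=-7.6344  a^+=-1.6871
step 8: x_pred=-6.0355  r=4.1955  x^+=-4.8859  v^+=-8.3286  a^+=1.2380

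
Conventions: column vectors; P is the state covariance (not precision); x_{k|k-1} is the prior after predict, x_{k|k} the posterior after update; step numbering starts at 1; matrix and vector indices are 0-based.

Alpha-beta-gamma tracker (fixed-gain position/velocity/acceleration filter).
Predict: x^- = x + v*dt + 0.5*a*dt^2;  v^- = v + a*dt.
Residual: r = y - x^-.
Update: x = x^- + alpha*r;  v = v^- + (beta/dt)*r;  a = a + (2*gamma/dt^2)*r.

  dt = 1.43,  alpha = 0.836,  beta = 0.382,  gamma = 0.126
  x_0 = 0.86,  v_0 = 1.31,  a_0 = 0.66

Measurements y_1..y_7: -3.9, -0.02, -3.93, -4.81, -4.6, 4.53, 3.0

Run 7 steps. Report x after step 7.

x_post = 3.4763

step 1: x_pred=3.4081  r=-7.3081  x^+=-2.7015  v^+=0.3016  a^+=-0.2406
step 2: x_pred=-2.5162  r=2.4962  x^+=-0.4294  v^+=0.6243  a^+=0.0670
step 3: x_pred=0.5319  r=-4.4619  x^+=-3.1982  v^+=-0.4718  a^+=-0.4828
step 4: x_pred=-4.3666  r=-0.4434  x^+=-4.7373  v^+=-1.2807  a^+=-0.5375
step 5: x_pred=-7.1182  r=2.5182  x^+=-5.0130  v^+=-1.3766  a^+=-0.2272
step 6: x_pred=-7.2138  r=11.7438  x^+=2.6040  v^+=1.4357  a^+=1.2201
step 7: x_pred=5.9045  r=-2.9045  x^+=3.4763  v^+=2.4045  a^+=0.8621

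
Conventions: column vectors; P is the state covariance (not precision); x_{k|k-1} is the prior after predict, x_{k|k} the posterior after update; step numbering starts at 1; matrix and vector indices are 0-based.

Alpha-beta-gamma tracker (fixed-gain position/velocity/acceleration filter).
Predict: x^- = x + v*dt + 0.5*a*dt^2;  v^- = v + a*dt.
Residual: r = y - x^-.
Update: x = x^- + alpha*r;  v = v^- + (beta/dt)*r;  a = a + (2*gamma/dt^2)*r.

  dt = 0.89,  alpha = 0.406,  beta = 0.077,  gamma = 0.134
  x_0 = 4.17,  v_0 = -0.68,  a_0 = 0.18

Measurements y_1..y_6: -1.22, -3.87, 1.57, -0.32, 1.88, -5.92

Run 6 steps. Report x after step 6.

step 1: x_pred=3.6361  r=-4.8561  x^+=1.6645  v^+=-0.9399  a^+=-1.4630
step 2: x_pred=0.2485  r=-4.1185  x^+=-1.4236  v^+=-2.5983  a^+=-2.8565
step 3: x_pred=-4.8674  r=6.4374  x^+=-2.2538  v^+=-4.5837  a^+=-0.6784
step 4: x_pred=-6.6020  r=6.2820  x^+=-4.0515  v^+=-4.6440  a^+=1.4470
step 5: x_pred=-7.6116  r=9.4916  x^+=-3.7580  v^+=-2.5350  a^+=4.6584
step 6: x_pred=-4.1692  r=-1.7508  x^+=-4.8800  v^+=1.4595  a^+=4.0660

x_post = -4.8800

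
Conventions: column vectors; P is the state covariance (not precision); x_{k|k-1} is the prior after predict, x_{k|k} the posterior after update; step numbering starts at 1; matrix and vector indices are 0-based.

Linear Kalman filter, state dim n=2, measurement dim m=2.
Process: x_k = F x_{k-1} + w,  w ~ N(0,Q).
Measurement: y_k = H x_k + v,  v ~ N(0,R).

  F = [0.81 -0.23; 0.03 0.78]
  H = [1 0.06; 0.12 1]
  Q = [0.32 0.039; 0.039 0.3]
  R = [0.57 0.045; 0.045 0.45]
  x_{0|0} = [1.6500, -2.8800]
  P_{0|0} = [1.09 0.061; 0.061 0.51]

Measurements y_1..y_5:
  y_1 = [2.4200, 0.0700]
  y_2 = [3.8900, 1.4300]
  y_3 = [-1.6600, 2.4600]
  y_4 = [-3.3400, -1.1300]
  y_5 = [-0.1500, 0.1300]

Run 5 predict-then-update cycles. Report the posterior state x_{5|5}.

step 1: x^-=[1.9989, -2.1969]  P^-=[1.0394 0.0121; 0.0121 0.6141]  S=[1.6131 0.2188; 0.2188 1.0820]  K=[0.6454 -0.0040; -0.0481 0.5787]  nu=[0.5529, 2.0270]  x^+=[2.3476, -1.0506]  P^+=[0.3687 -0.0170; -0.0170 0.2603]
step 2: x^-=[2.1432, -0.7490]  P^-=[0.5820 -0.0094; -0.0094 0.4579]  S=[1.1525 0.1329; 0.1329 0.9140]  K=[0.5053 -0.0073; -0.0426 0.5059]  nu=[1.7918, 1.9218]  x^+=[3.0346, 0.1469]  P^+=[0.2886 -0.0152; -0.0152 0.2276]
step 3: x^-=[2.4242, 0.2056]  P^-=[0.5271 -0.0043; -0.0043 0.4380]  S=[1.0981 0.1302; 0.1302 0.8946]  K=[0.4802 -0.0040; -0.0386 0.4947]  nu=[-4.0966, 1.9635]  x^+=[0.4492, 1.3352]  P^+=[0.2743 -0.0131; -0.0131 0.2224]
step 4: x^-=[0.0568, 1.0549]  P^-=[0.5166 -0.0024; -0.0024 0.4350]  S=[1.0879 0.1306; 0.1306 0.8918]  K=[0.4751 -0.0028; -0.0374 0.4929]  nu=[-3.4601, -2.1917]  x^+=[-1.5809, 0.1042]  P^+=[0.2714 -0.0125; -0.0125 0.2216]
step 5: x^-=[-1.3045, 0.0338]  P^-=[0.5144 -0.0019; -0.0019 0.4345]  S=[1.0858 0.1308; 0.1308 0.8914]  K=[0.4740 -0.0025; -0.0371 0.4926]  nu=[1.1525, 0.2527]  x^+=[-0.7589, 0.1155]  P^+=[0.2708 -0.0123; -0.0123 0.2215]

x_post = [-0.7589, 0.1155]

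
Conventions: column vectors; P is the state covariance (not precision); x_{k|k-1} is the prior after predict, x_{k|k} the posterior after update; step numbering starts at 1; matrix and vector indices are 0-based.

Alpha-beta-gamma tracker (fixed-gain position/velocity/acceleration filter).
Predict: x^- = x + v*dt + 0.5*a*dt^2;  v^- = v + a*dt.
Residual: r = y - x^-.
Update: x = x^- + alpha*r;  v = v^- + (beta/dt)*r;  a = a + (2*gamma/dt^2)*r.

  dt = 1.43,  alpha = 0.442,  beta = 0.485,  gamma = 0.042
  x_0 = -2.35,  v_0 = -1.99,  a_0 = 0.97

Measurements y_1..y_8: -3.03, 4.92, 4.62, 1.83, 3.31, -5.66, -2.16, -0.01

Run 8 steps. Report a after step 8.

step 1: x_pred=-4.2039  r=1.1739  x^+=-3.6850  v^+=-0.2048  a^+=1.0182
step 2: x_pred=-2.9368  r=7.8568  x^+=0.5359  v^+=3.9160  a^+=1.3410
step 3: x_pred=7.5069  r=-2.8869  x^+=6.2309  v^+=4.8545  a^+=1.2224
step 4: x_pred=14.4226  r=-12.5926  x^+=8.8567  v^+=2.3315  a^+=0.7051
step 5: x_pred=12.9117  r=-9.6017  x^+=8.6678  v^+=0.0833  a^+=0.3107
step 6: x_pred=9.1045  r=-14.7645  x^+=2.5786  v^+=-4.4800  a^+=-0.2958
step 7: x_pred=-4.1302  r=1.9702  x^+=-3.2594  v^+=-4.2348  a^+=-0.2149
step 8: x_pred=-9.5348  r=9.5248  x^+=-5.3248  v^+=-1.3116  a^+=0.1764

a_post = 0.1764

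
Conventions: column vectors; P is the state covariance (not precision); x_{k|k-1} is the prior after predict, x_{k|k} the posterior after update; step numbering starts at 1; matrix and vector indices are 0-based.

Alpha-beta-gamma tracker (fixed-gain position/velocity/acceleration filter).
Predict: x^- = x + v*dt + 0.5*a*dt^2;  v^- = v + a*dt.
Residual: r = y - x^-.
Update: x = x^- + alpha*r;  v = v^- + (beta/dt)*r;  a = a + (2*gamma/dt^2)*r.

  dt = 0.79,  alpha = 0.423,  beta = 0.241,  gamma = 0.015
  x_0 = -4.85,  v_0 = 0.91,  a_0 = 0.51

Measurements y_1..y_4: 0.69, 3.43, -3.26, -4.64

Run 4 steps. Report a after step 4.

a_post = 0.0695

step 1: x_pred=-3.9720  r=4.6620  x^+=-1.9999  v^+=2.7351  a^+=0.7341
step 2: x_pred=0.3898  r=3.0402  x^+=1.6758  v^+=4.2425  a^+=0.8802
step 3: x_pred=5.3021  r=-8.5621  x^+=1.6803  v^+=2.3259  a^+=0.4687
step 4: x_pred=3.6640  r=-8.3040  x^+=0.1514  v^+=0.1629  a^+=0.0695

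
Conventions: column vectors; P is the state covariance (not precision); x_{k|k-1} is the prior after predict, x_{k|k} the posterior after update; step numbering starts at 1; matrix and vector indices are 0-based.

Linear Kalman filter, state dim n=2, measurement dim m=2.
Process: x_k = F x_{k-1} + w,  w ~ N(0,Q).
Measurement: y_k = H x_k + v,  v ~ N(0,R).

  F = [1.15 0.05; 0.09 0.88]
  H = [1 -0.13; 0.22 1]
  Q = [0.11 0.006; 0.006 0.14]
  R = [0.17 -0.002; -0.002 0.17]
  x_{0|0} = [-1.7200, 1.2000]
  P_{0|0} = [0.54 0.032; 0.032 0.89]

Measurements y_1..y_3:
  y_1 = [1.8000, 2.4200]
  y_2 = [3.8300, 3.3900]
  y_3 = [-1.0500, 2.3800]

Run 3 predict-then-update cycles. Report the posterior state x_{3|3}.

x_post = [1.1344, 2.2545]

step 1: x^-=[-1.9180, 0.9012]  P^-=[0.8301 0.1336; 0.1336 0.8387]  S=[0.9795 0.2013; 0.2013 1.1076]  K=[0.8009 0.1399; -0.1413 0.8094]  nu=[3.8352, 1.9408]  x^+=[1.4252, 1.9301]  P^+=[0.1349 -0.0075; -0.0075 0.1395]
step 2: x^-=[1.7355, 1.8268]  P^-=[0.2879 0.0185; 0.0185 0.2480]  S=[0.4573 0.0471; 0.0471 0.4400]  K=[0.6119 0.1205; -0.0900 0.5824]  nu=[2.3320, 1.1814]  x^+=[3.3049, 2.3049]  P^+=[0.1033 -0.0035; -0.0035 0.0999]
step 3: x^-=[3.9159, 2.3257]  P^-=[0.2465 0.0176; 0.0176 0.2177]  S=[0.4156 0.0410; 0.0410 0.4073]  K=[0.5760 0.1183; -0.0803 0.5520]  nu=[-4.6635, -0.8072]  x^+=[1.1344, 2.2545]  P^+=[0.0974 -0.0025; -0.0025 0.0945]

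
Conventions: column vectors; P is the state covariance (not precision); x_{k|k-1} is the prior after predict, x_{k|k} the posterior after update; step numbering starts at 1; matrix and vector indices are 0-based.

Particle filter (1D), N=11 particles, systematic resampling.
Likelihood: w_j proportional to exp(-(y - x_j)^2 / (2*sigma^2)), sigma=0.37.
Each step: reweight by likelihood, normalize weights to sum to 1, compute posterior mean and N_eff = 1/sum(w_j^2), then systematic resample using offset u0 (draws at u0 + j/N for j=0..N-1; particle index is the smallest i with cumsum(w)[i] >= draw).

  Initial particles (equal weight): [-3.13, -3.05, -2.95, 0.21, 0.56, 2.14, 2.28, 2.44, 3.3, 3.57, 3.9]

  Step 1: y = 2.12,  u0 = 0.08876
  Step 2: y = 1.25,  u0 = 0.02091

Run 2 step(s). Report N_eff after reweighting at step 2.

N_eff = 7.0986

step 1: w=[0.0000, 0.0000, 0.0000, 0.0000, 0.0001, 0.3835, 0.3497, 0.2642, 0.0024, 0.0002, 0.0000]  mean=2.2712  Neff=2.9485  idx=[5, 5, 5, 5, 6, 6, 6, 6, 7, 7, 8]
step 2: w=[0.1753, 0.1753, 0.1753, 0.1753, 0.0657, 0.0657, 0.0657, 0.0657, 0.0180, 0.0180, 0.0000]  mean=2.1876  Neff=7.0986  idx=[0, 0, 1, 1, 2, 2, 3, 3, 4, 6, 7]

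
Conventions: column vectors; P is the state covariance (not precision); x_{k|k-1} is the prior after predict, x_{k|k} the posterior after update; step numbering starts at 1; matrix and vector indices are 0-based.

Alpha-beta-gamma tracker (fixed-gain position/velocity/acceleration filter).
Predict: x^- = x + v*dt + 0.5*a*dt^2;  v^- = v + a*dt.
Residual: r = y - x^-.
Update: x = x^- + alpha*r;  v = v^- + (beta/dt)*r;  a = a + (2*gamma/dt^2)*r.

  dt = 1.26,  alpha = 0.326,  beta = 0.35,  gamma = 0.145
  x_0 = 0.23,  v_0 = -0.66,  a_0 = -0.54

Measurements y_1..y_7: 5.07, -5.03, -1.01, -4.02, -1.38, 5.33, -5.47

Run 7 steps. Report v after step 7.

step 1: x_pred=-1.0303  r=6.1003  x^+=0.9584  v^+=0.3541  a^+=0.5743
step 2: x_pred=1.8605  r=-6.8905  x^+=-0.3858  v^+=-0.8363  a^+=-0.6844
step 3: x_pred=-1.9828  r=0.9728  x^+=-1.6656  v^+=-1.4284  a^+=-0.5067
step 4: x_pred=-3.8676  r=-0.1524  x^+=-3.9173  v^+=-2.1091  a^+=-0.5345
step 5: x_pred=-6.9990  r=5.6190  x^+=-5.1672  v^+=-1.2217  a^+=0.4919
step 6: x_pred=-6.3161  r=11.6461  x^+=-2.5195  v^+=2.6331  a^+=2.6192
step 7: x_pred=2.8773  r=-8.3473  x^+=0.1561  v^+=3.6146  a^+=1.0945

v_post = 3.6146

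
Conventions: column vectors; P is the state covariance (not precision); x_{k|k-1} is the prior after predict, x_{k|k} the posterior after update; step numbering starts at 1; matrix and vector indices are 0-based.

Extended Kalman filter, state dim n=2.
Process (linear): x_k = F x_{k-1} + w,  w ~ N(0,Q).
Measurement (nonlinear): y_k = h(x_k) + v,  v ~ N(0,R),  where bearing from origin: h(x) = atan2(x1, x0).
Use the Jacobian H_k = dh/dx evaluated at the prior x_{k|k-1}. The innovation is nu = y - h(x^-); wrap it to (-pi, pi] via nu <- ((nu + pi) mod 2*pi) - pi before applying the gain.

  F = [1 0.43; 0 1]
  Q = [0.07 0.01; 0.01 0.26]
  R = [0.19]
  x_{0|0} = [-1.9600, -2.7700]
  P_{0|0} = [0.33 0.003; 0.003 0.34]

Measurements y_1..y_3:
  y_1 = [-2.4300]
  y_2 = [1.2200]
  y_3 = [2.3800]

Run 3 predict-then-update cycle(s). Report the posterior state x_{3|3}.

x_post = [-4.8909, -0.9647]

step 1: x^-=[-3.1511, -2.7700]  P^-=[0.4654 0.1592; 0.1592 0.6000]  H_jac=[0.1574 -0.1790]  S=[0.2118]  K=[0.2113; -0.3889]  nu=[-0.0095]  x^+=[-3.1531, -2.7663]  P^+=[0.4560 0.1766; 0.1766 0.5680]
step 2: x^-=[-4.3426, -2.7663]  P^-=[0.7829 0.4308; 0.4308 0.8280]  H_jac=[0.1043 -0.1638]  S=[0.2060]  K=[0.0540; -0.4401]  nu=[-2.4888]  x^+=[-4.4769, -1.6709]  P^+=[0.7823 0.4357; 0.4357 0.7881]
step 3: x^-=[-5.1954, -1.6709]  P^-=[1.3727 0.7846; 0.7846 1.0481]  H_jac=[0.0561 -0.1744]  S=[0.2109]  K=[-0.2838; -0.6583]  nu=[-1.0728]  x^+=[-4.8909, -0.9647]  P^+=[1.3557 0.7452; 0.7452 0.9567]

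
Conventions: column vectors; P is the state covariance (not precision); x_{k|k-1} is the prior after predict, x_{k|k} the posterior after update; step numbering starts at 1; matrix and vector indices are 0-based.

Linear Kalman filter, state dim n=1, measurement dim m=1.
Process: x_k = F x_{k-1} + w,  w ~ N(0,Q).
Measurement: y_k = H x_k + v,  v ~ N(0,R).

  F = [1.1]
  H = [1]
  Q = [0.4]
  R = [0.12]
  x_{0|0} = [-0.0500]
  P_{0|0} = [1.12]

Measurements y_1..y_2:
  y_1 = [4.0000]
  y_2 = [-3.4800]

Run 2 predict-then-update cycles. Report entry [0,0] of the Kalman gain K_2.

K[0,0] = 0.8170

step 1: x^-=[-0.0550]  P^-=[1.7552]  S=[1.8752]  K=[0.9360]  nu=[4.0550]  x^+=[3.7405]  P^+=[0.1123]
step 2: x^-=[4.1146]  P^-=[0.5359]  S=[0.6559]  K=[0.8170]  nu=[-7.5946]  x^+=[-2.0906]  P^+=[0.0980]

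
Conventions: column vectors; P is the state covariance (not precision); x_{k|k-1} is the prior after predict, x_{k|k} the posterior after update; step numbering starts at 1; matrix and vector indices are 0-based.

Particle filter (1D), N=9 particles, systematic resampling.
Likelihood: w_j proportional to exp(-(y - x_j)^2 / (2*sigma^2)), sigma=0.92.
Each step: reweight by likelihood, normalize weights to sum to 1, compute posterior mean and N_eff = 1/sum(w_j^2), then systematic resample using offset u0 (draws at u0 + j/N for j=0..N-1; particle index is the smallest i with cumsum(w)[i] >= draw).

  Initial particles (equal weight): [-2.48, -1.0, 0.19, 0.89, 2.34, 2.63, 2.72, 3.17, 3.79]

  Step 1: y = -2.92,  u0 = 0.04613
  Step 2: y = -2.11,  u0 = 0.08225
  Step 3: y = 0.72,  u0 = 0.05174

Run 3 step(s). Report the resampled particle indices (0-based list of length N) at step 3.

step 1: w=[0.8842, 0.1123, 0.0033, 0.0002, 0.0000, 0.0000, 0.0000, 0.0000, 0.0000]  mean=-2.3044  Neff=1.2587  idx=[0, 0, 0, 0, 0, 0, 0, 0, 1]
step 2: w=[0.1173, 0.1173, 0.1173, 0.1173, 0.1173, 0.1173, 0.1173, 0.1173, 0.0614]  mean=-2.3891  Neff=8.7806  idx=[0, 1, 2, 3, 4, 5, 6, 7, 8]
step 3: w=[0.0122, 0.0122, 0.0122, 0.0122, 0.0122, 0.0122, 0.0122, 0.0122, 0.9022]  mean=-1.1447  Neff=1.2267  idx=[4, 8, 8, 8, 8, 8, 8, 8, 8]

resampled_idx = [4, 8, 8, 8, 8, 8, 8, 8, 8]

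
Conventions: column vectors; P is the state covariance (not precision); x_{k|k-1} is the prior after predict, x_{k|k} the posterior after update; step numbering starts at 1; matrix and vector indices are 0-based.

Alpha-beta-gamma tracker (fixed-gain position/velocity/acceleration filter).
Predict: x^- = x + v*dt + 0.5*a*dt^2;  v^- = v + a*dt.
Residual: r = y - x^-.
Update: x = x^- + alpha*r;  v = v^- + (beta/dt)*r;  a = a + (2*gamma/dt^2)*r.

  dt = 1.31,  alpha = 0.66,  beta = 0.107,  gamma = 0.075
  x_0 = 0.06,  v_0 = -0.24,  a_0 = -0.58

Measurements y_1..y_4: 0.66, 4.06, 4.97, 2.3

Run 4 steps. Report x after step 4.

x_post = 2.5405

step 1: x_pred=-0.7521  r=1.4121  x^+=0.1799  v^+=-0.8845  a^+=-0.4566
step 2: x_pred=-1.3705  r=5.4305  x^+=2.2136  v^+=-1.0390  a^+=0.0181
step 3: x_pred=0.8680  r=4.1020  x^+=3.5753  v^+=-0.6803  a^+=0.3766
step 4: x_pred=3.0074  r=-0.7074  x^+=2.5405  v^+=-0.2447  a^+=0.3148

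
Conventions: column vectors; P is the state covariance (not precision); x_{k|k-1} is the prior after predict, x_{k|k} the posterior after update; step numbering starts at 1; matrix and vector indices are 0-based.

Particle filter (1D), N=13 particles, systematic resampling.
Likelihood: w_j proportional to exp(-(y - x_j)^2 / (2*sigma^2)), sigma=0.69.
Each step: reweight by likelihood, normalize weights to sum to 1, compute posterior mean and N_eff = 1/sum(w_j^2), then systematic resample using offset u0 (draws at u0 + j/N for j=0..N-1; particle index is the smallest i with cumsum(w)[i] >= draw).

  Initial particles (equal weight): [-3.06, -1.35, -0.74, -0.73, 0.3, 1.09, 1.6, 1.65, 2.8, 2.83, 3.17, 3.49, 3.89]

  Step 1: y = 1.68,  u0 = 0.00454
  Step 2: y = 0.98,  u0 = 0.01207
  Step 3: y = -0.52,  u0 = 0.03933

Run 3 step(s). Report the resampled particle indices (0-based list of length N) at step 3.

resampled_idx = [0, 0, 0, 0, 0, 0, 0, 1, 2, 3, 4, 5, 8]

step 1: w=[0.0000, 0.0000, 0.0006, 0.0006, 0.0389, 0.1995, 0.2856, 0.2872, 0.0770, 0.0717, 0.0279, 0.0092, 0.0017]  mean=1.7048  Neff=4.6021  idx=[4, 5, 5, 5, 6, 6, 6, 7, 7, 7, 7, 8, 9]
step 2: w=[0.0756, 0.1214, 0.1214, 0.1214, 0.0821, 0.0821, 0.0821, 0.0767, 0.0767, 0.0767, 0.0767, 0.0038, 0.0034]  mean=1.3400  Neff=10.6739  idx=[0, 1, 1, 2, 3, 3, 4, 5, 6, 7, 8, 9, 10]
step 3: w=[0.5625, 0.0749, 0.0749, 0.0749, 0.0749, 0.0749, 0.0102, 0.0102, 0.0102, 0.0081, 0.0081, 0.0081, 0.0081]  mean=0.6793  Neff=2.8982  idx=[0, 0, 0, 0, 0, 0, 0, 1, 2, 3, 4, 5, 8]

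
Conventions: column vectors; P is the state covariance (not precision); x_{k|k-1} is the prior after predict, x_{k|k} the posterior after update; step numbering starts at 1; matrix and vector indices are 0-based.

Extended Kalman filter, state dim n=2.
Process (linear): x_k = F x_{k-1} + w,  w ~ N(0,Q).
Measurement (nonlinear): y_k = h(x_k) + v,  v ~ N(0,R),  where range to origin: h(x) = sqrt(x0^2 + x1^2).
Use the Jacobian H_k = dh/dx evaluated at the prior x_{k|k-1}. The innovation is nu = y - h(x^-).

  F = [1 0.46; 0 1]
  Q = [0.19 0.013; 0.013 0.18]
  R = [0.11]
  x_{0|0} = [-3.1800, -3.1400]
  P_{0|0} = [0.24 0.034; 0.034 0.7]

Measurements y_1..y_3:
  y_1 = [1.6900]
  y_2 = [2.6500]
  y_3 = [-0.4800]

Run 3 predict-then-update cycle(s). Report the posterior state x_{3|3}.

x_post = [-0.4723, 1.3660]

step 1: x^-=[-4.6244, -3.1400]  P^-=[0.6094 0.3690; 0.3690 0.8800]  H_jac=[-0.8273 -0.5617]  S=[1.1478]  K=[-0.6199; -0.6967]  nu=[-3.8997]  x^+=[-2.2072, -0.4232]  P^+=[0.1684 -0.1266; -0.1266 0.3229]
step 2: x^-=[-2.4018, -0.4232]  P^-=[0.3102 0.0349; 0.0349 0.5029]  H_jac=[-0.9848 -0.1735]  S=[0.4380]  K=[-0.7114; -0.2778]  nu=[0.2112]  x^+=[-2.5521, -0.4819]  P^+=[0.0886 -0.0516; -0.0516 0.4691]
step 3: x^-=[-2.7737, -0.4819]  P^-=[0.3303 0.1772; 0.1772 0.6491]  H_jac=[-0.9852 -0.1712]  S=[0.5094]  K=[-0.6984; -0.5608]  nu=[-3.2953]  x^+=[-0.4723, 1.3660]  P^+=[0.0819 -0.0223; -0.0223 0.4890]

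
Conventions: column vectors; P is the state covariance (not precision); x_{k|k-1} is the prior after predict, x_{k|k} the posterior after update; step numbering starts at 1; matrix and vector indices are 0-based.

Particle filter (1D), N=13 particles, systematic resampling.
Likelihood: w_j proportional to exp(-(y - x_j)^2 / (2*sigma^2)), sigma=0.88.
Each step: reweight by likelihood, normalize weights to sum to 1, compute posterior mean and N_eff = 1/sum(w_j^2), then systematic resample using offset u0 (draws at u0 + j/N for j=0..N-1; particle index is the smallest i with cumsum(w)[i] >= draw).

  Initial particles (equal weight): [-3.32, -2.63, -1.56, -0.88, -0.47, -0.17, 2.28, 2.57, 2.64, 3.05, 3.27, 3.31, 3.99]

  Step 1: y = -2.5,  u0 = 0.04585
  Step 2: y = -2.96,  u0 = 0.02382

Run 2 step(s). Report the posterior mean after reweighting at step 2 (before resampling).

post_mean = -2.7321

step 1: w=[0.2606, 0.3979, 0.2274, 0.0739, 0.0281, 0.0121, 0.0000, 0.0000, 0.0000, 0.0000, 0.0000, 0.0000, 0.0000]  mean=-2.3467  Neff=3.5168  idx=[0, 0, 0, 1, 1, 1, 1, 1, 2, 2, 2, 3, 4]
step 2: w=[0.1102, 0.1102, 0.1102, 0.1117, 0.1117, 0.1117, 0.1117, 0.1117, 0.0338, 0.0338, 0.0338, 0.0073, 0.0022]  mean=-2.7321  Neff=9.7755  idx=[0, 0, 1, 2, 3, 3, 4, 5, 5, 6, 7, 7, 9]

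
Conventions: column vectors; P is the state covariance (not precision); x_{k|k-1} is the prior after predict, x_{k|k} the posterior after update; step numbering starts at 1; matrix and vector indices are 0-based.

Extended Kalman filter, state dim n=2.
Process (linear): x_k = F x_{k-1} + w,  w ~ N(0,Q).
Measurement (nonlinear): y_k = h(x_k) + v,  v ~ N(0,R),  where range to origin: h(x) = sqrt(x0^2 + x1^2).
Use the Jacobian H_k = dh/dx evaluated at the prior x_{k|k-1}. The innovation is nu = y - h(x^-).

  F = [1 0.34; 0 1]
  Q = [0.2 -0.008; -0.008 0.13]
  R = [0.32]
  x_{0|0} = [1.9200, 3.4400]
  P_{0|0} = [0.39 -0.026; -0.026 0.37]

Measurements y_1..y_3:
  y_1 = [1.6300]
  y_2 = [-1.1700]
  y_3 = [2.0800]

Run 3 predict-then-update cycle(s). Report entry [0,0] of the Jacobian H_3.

step 1: x^-=[3.0896, 3.4400]  P^-=[0.6151 0.0918; 0.0918 0.5000]  H_jac=[0.6682 0.7440]  S=[0.9627]  K=[0.4979; 0.4501]  nu=[-2.9938]  x^+=[1.5990, 2.0924]  P^+=[0.3765 -0.1240; -0.1240 0.3049]
step 2: x^-=[2.3104, 2.0924]  P^-=[0.5274 -0.0283; -0.0283 0.4349]  H_jac=[0.7412 0.6713]  S=[0.7776]  K=[0.4783; 0.3485]  nu=[-4.2871]  x^+=[0.2598, 0.5983]  P^+=[0.3495 -0.1579; -0.1579 0.3405]
step 3: x^-=[0.4632, 0.5983]  P^-=[0.4815 -0.0501; -0.0501 0.4705]  H_jac=[0.6122 0.7907]  S=[0.7461]  K=[0.3420; 0.4575]  nu=[1.3233]  x^+=[0.9158, 1.2037]  P^+=[0.3942 -0.1669; -0.1669 0.3143]

H_jac[0,0] = 0.6122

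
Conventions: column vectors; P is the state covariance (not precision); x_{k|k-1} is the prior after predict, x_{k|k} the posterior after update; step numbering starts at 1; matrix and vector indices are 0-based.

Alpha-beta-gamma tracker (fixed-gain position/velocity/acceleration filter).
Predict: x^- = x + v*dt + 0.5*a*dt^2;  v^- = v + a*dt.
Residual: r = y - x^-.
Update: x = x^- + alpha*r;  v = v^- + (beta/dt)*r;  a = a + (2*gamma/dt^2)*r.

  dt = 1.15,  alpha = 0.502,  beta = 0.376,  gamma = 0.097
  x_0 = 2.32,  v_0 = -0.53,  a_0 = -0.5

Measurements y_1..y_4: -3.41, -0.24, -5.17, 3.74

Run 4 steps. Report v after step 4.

v_post = 0.7976

step 1: x_pred=1.3799  r=-4.7899  x^+=-1.0246  v^+=-2.6711  a^+=-1.2026
step 2: x_pred=-4.8916  r=4.6516  x^+=-2.5565  v^+=-2.5332  a^+=-0.5203
step 3: x_pred=-5.8138  r=0.6438  x^+=-5.4906  v^+=-2.9211  a^+=-0.4258
step 4: x_pred=-9.1314  r=12.8714  x^+=-2.6700  v^+=0.7976  a^+=1.4623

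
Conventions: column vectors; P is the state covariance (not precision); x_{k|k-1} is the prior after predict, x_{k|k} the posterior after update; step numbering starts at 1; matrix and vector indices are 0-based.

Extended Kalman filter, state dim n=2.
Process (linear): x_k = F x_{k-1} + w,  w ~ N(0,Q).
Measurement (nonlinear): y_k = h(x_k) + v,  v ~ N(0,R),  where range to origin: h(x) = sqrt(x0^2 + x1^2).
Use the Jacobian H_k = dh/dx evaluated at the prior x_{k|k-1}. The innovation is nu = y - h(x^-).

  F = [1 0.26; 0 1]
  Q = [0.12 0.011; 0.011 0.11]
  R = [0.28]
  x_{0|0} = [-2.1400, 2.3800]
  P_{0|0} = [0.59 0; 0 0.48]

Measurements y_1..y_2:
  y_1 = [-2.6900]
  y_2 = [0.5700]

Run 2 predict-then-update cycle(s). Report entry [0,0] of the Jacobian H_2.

H_jac[0,0] = 0.4844

step 1: x^-=[-1.5212, 2.3800]  P^-=[0.7424 0.1358; 0.1358 0.5900]  H_jac=[-0.5386 0.8426]  S=[0.7910]  K=[-0.3609; 0.5360]  nu=[-5.5146]  x^+=[0.4688, -0.5761]  P^+=[0.6395 0.2888; 0.2888 0.3627]
step 2: x^-=[0.3190, -0.5761]  P^-=[0.9341 0.3941; 0.3941 0.4727]  H_jac=[0.4844 -0.8748]  S=[0.5270]  K=[0.2044; -0.4225]  nu=[-0.0885]  x^+=[0.3009, -0.5387]  P^+=[0.9121 0.4396; 0.4396 0.3786]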